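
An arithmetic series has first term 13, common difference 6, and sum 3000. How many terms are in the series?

Using S = n/2 × [2a + (n-1)d]
3000 = n/2 × [2(13) + (n-1)(6)]
3000 = n/2 × [26 + 6n - 6]
6000 = n × [20 + 6n]
6n² + (20)n - 6000 = 0
Discriminant: Δ = (20)² - 4(6)(-6000) = 400 + 144000 = 144400
√Δ = 380
n = [-(20) + √Δ] / (2·6) = (-20 + 380) / 12 = 360 / 12 = 30
(The negative root is discarded since n must be a positive integer.)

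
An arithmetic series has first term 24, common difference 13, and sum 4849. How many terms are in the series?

Using S = n/2 × [2a + (n-1)d]
4849 = n/2 × [2(24) + (n-1)(13)]
4849 = n/2 × [48 + 13n - 13]
9698 = n × [35 + 13n]
13n² + (35)n - 9698 = 0
Discriminant: Δ = (35)² - 4(13)(-9698) = 1225 + 504296 = 505521
√Δ = 711
n = [-(35) + √Δ] / (2·13) = (-35 + 711) / 26 = 676 / 26 = 26
(The negative root is discarded since n must be a positive integer.)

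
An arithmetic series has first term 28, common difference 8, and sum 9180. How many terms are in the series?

Using S = n/2 × [2a + (n-1)d]
9180 = n/2 × [2(28) + (n-1)(8)]
9180 = n/2 × [56 + 8n - 8]
18360 = n × [48 + 8n]
8n² + (48)n - 18360 = 0
Discriminant: Δ = (48)² - 4(8)(-18360) = 2304 + 587520 = 589824
√Δ = 768
n = [-(48) + √Δ] / (2·8) = (-48 + 768) / 16 = 720 / 16 = 45
(The negative root is discarded since n must be a positive integer.)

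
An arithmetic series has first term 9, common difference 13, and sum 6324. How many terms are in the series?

Using S = n/2 × [2a + (n-1)d]
6324 = n/2 × [2(9) + (n-1)(13)]
6324 = n/2 × [18 + 13n - 13]
12648 = n × [5 + 13n]
13n² + (5)n - 12648 = 0
Discriminant: Δ = (5)² - 4(13)(-12648) = 25 + 657696 = 657721
√Δ = 811
n = [-(5) + √Δ] / (2·13) = (-5 + 811) / 26 = 806 / 26 = 31
(The negative root is discarded since n must be a positive integer.)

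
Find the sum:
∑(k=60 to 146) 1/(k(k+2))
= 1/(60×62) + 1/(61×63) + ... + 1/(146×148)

Partial fractions: 1/(k(k+2)) = (1/2)[1/k - 1/(k+2)]
Telescoping leaves the first two and last two terms:
= (1/2)[1/60 + 1/61 - 1/147 - 1/148]
= 64699/6635580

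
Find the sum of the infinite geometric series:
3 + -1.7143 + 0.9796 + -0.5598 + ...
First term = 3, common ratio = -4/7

For |r| < 1, S = a / (1 - r)
S = 3 / (1 - (-4/7))
S = 3 / (11/7)
S = 21/11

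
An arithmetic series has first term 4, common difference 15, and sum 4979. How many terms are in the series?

Using S = n/2 × [2a + (n-1)d]
4979 = n/2 × [2(4) + (n-1)(15)]
4979 = n/2 × [8 + 15n - 15]
9958 = n × [-7 + 15n]
15n² + (-7)n - 9958 = 0
Discriminant: Δ = (-7)² - 4(15)(-9958) = 49 + 597480 = 597529
√Δ = 773
n = [-(-7) + √Δ] / (2·15) = (7 + 773) / 30 = 780 / 30 = 26
(The negative root is discarded since n must be a positive integer.)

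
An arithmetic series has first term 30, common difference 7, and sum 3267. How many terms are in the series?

Using S = n/2 × [2a + (n-1)d]
3267 = n/2 × [2(30) + (n-1)(7)]
3267 = n/2 × [60 + 7n - 7]
6534 = n × [53 + 7n]
7n² + (53)n - 6534 = 0
Discriminant: Δ = (53)² - 4(7)(-6534) = 2809 + 182952 = 185761
√Δ = 431
n = [-(53) + √Δ] / (2·7) = (-53 + 431) / 14 = 378 / 14 = 27
(The negative root is discarded since n must be a positive integer.)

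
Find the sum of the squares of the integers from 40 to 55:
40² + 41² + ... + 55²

Use ∑_{k=1}^{n} k² = n(n+1)(2n+1)/6, then subtract the first 39 terms.
∑_{k=1}^{55} k² = 55×56×111/6 = 56980
∑_{k=1}^{39} k² = 39×40×79/6 = 20540
∑_{k=40}^{55} k² = 56980 - 20540 = 36440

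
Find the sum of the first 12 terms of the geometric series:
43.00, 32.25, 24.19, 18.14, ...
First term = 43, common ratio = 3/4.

Sₙ = a(1 - rⁿ) / (1 - r)
S_12 = 43(1 - (3/4)^12) / (1 - (3/4))
S_12 = 43(1 - (531441/16777216)) / (1/4)
S_12 = 698568325/4194304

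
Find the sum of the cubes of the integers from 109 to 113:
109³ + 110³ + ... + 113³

Use ∑_{k=1}^{n} k³ = [n(n+1)/2]², then subtract the first 108 terms.
∑_{k=1}^{113} k³ = [113×114/2]² = 6441² = 41486481
∑_{k=1}^{108} k³ = [108×109/2]² = 5886² = 34644996
∑_{k=109}^{113} k³ = 41486481 - 34644996 = 6841485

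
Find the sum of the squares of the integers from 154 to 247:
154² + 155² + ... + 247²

Use ∑_{k=1}^{n} k² = n(n+1)(2n+1)/6, then subtract the first 153 terms.
∑_{k=1}^{247} k² = 247×248×495/6 = 5053620
∑_{k=1}^{153} k² = 153×154×307/6 = 1205589
∑_{k=154}^{247} k² = 5053620 - 1205589 = 3848031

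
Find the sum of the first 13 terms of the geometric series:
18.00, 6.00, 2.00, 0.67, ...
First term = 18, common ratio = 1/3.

Sₙ = a(1 - rⁿ) / (1 - r)
S_13 = 18(1 - (1/3)^13) / (1 - (1/3))
S_13 = 18(1 - (1/1594323)) / (2/3)
S_13 = 1594322/59049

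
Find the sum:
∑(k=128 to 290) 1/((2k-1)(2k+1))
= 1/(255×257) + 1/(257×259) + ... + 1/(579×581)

Partial fractions: 1/((2k-1)(2k+1)) = (1/2)[1/(2k-1) - 1/(2k+1)]
The series telescopes:
= (1/2)[1/255 - 1/581]
= 163/148155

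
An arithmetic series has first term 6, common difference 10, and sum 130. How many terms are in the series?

Using S = n/2 × [2a + (n-1)d]
130 = n/2 × [2(6) + (n-1)(10)]
130 = n/2 × [12 + 10n - 10]
260 = n × [2 + 10n]
10n² + (2)n - 260 = 0
Discriminant: Δ = (2)² - 4(10)(-260) = 4 + 10400 = 10404
√Δ = 102
n = [-(2) + √Δ] / (2·10) = (-2 + 102) / 20 = 100 / 20 = 5
(The negative root is discarded since n must be a positive integer.)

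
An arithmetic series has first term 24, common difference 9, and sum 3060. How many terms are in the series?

Using S = n/2 × [2a + (n-1)d]
3060 = n/2 × [2(24) + (n-1)(9)]
3060 = n/2 × [48 + 9n - 9]
6120 = n × [39 + 9n]
9n² + (39)n - 6120 = 0
Discriminant: Δ = (39)² - 4(9)(-6120) = 1521 + 220320 = 221841
√Δ = 471
n = [-(39) + √Δ] / (2·9) = (-39 + 471) / 18 = 432 / 18 = 24
(The negative root is discarded since n must be a positive integer.)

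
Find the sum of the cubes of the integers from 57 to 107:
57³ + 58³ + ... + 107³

Use ∑_{k=1}^{n} k³ = [n(n+1)/2]², then subtract the first 56 terms.
∑_{k=1}^{107} k³ = [107×108/2]² = 5778² = 33385284
∑_{k=1}^{56} k³ = [56×57/2]² = 1596² = 2547216
∑_{k=57}^{107} k³ = 33385284 - 2547216 = 30838068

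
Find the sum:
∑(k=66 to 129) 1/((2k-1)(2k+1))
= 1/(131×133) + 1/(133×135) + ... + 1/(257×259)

Partial fractions: 1/((2k-1)(2k+1)) = (1/2)[1/(2k-1) - 1/(2k+1)]
The series telescopes:
= (1/2)[1/131 - 1/259]
= 64/33929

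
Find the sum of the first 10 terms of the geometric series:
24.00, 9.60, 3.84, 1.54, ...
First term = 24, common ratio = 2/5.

Sₙ = a(1 - rⁿ) / (1 - r)
S_10 = 24(1 - (2/5)^10) / (1 - (2/5))
S_10 = 24(1 - (1024/9765625)) / (3/5)
S_10 = 78116808/1953125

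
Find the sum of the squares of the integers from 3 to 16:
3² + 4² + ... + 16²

Use ∑_{k=1}^{n} k² = n(n+1)(2n+1)/6, then subtract the first 2 terms.
∑_{k=1}^{16} k² = 16×17×33/6 = 1496
∑_{k=1}^{2} k² = 2×3×5/6 = 5
∑_{k=3}^{16} k² = 1496 - 5 = 1491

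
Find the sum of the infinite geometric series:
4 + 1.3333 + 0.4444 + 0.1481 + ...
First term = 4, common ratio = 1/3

For |r| < 1, S = a / (1 - r)
S = 4 / (1 - (1/3))
S = 4 / (2/3)
S = 6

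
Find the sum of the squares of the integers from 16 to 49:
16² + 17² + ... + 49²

Use ∑_{k=1}^{n} k² = n(n+1)(2n+1)/6, then subtract the first 15 terms.
∑_{k=1}^{49} k² = 49×50×99/6 = 40425
∑_{k=1}^{15} k² = 15×16×31/6 = 1240
∑_{k=16}^{49} k² = 40425 - 1240 = 39185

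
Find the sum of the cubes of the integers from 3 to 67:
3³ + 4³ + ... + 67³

Use ∑_{k=1}^{n} k³ = [n(n+1)/2]², then subtract the first 2 terms.
∑_{k=1}^{67} k³ = [67×68/2]² = 2278² = 5189284
∑_{k=1}^{2} k³ = [2×3/2]² = 3² = 9
∑_{k=3}^{67} k³ = 5189284 - 9 = 5189275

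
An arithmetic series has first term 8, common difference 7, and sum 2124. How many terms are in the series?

Using S = n/2 × [2a + (n-1)d]
2124 = n/2 × [2(8) + (n-1)(7)]
2124 = n/2 × [16 + 7n - 7]
4248 = n × [9 + 7n]
7n² + (9)n - 4248 = 0
Discriminant: Δ = (9)² - 4(7)(-4248) = 81 + 118944 = 119025
√Δ = 345
n = [-(9) + √Δ] / (2·7) = (-9 + 345) / 14 = 336 / 14 = 24
(The negative root is discarded since n must be a positive integer.)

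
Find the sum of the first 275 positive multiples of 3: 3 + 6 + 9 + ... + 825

Factor out 3: = 3(1 + 2 + ... + 275) = 3 × n(n+1)/2
= 3 × 275×276/2
= 3 × 37950
= 113850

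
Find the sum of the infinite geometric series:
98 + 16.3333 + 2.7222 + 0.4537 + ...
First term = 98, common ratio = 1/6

For |r| < 1, S = a / (1 - r)
S = 98 / (1 - (1/6))
S = 98 / (5/6)
S = 588/5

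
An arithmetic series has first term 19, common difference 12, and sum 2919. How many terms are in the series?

Using S = n/2 × [2a + (n-1)d]
2919 = n/2 × [2(19) + (n-1)(12)]
2919 = n/2 × [38 + 12n - 12]
5838 = n × [26 + 12n]
12n² + (26)n - 5838 = 0
Discriminant: Δ = (26)² - 4(12)(-5838) = 676 + 280224 = 280900
√Δ = 530
n = [-(26) + √Δ] / (2·12) = (-26 + 530) / 24 = 504 / 24 = 21
(The negative root is discarded since n must be a positive integer.)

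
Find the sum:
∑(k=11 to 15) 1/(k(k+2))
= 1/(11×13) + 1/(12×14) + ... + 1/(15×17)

Partial fractions: 1/(k(k+2)) = (1/2)[1/k - 1/(k+2)]
Telescoping leaves the first two and last two terms:
= (1/2)[1/11 + 1/12 - 1/16 - 1/17]
= 475/17952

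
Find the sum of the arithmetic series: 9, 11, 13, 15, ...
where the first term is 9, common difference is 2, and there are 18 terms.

Sₙ = n/2 × (first + last)
Last term = a + (n-1)d = 9 + (18-1)×2 = 43
S_18 = 18/2 × (9 + 43)
S_18 = 18/2 × 52 = 468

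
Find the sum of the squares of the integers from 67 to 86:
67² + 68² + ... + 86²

Use ∑_{k=1}^{n} k² = n(n+1)(2n+1)/6, then subtract the first 66 terms.
∑_{k=1}^{86} k² = 86×87×173/6 = 215731
∑_{k=1}^{66} k² = 66×67×133/6 = 98021
∑_{k=67}^{86} k² = 215731 - 98021 = 117710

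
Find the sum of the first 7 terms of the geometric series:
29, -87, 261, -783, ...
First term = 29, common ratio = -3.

Sₙ = a(1 - rⁿ) / (1 - r)
S_7 = 29(1 - (-3)^7) / (1 - (-3))
S_7 = 29(1 - (-2187)) / (4)
S_7 = 15863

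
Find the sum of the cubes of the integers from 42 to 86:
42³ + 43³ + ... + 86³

Use ∑_{k=1}^{n} k³ = [n(n+1)/2]², then subtract the first 41 terms.
∑_{k=1}^{86} k³ = [86×87/2]² = 3741² = 13995081
∑_{k=1}^{41} k³ = [41×42/2]² = 861² = 741321
∑_{k=42}^{86} k³ = 13995081 - 741321 = 13253760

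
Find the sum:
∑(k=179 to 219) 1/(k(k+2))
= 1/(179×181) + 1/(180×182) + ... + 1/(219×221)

Partial fractions: 1/(k(k+2)) = (1/2)[1/k - 1/(k+2)]
Telescoping leaves the first two and last two terms:
= (1/2)[1/179 + 1/180 - 1/220 - 1/221]
= 81139/78326820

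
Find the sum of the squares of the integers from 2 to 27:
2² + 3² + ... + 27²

Use ∑_{k=1}^{n} k² = n(n+1)(2n+1)/6, then subtract the first 1 terms.
∑_{k=1}^{27} k² = 27×28×55/6 = 6930
∑_{k=1}^{1} k² = 1×2×3/6 = 1
∑_{k=2}^{27} k² = 6930 - 1 = 6929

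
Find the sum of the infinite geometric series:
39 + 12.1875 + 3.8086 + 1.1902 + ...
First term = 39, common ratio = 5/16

For |r| < 1, S = a / (1 - r)
S = 39 / (1 - (5/16))
S = 39 / (11/16)
S = 624/11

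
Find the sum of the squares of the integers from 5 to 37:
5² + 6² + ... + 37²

Use ∑_{k=1}^{n} k² = n(n+1)(2n+1)/6, then subtract the first 4 terms.
∑_{k=1}^{37} k² = 37×38×75/6 = 17575
∑_{k=1}^{4} k² = 4×5×9/6 = 30
∑_{k=5}^{37} k² = 17575 - 30 = 17545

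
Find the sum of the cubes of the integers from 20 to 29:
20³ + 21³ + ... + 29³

Use ∑_{k=1}^{n} k³ = [n(n+1)/2]², then subtract the first 19 terms.
∑_{k=1}^{29} k³ = [29×30/2]² = 435² = 189225
∑_{k=1}^{19} k³ = [19×20/2]² = 190² = 36100
∑_{k=20}^{29} k³ = 189225 - 36100 = 153125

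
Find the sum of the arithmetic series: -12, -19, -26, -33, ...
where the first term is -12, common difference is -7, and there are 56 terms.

Sₙ = n/2 × (first + last)
Last term = a + (n-1)d = -12 + (56-1)×(-7) = -397
S_56 = 56/2 × (-12 + (-397))
S_56 = 56/2 × (-409) = -11452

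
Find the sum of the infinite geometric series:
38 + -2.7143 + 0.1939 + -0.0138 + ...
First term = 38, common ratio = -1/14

For |r| < 1, S = a / (1 - r)
S = 38 / (1 - (-1/14))
S = 38 / (15/14)
S = 532/15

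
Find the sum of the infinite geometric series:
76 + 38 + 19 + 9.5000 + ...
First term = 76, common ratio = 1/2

For |r| < 1, S = a / (1 - r)
S = 76 / (1 - (1/2))
S = 76 / (1/2)
S = 152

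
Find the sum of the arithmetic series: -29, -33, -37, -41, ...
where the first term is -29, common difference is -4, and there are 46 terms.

Sₙ = n/2 × (first + last)
Last term = a + (n-1)d = -29 + (46-1)×(-4) = -209
S_46 = 46/2 × (-29 + (-209))
S_46 = 46/2 × (-238) = -5474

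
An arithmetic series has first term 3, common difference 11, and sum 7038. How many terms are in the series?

Using S = n/2 × [2a + (n-1)d]
7038 = n/2 × [2(3) + (n-1)(11)]
7038 = n/2 × [6 + 11n - 11]
14076 = n × [-5 + 11n]
11n² + (-5)n - 14076 = 0
Discriminant: Δ = (-5)² - 4(11)(-14076) = 25 + 619344 = 619369
√Δ = 787
n = [-(-5) + √Δ] / (2·11) = (5 + 787) / 22 = 792 / 22 = 36
(The negative root is discarded since n must be a positive integer.)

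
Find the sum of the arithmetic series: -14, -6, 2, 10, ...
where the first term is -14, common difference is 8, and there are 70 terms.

Sₙ = n/2 × (first + last)
Last term = a + (n-1)d = -14 + (70-1)×8 = 538
S_70 = 70/2 × (-14 + 538)
S_70 = 70/2 × 524 = 18340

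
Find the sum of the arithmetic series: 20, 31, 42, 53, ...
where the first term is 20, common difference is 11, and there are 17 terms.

Sₙ = n/2 × (first + last)
Last term = a + (n-1)d = 20 + (17-1)×11 = 196
S_17 = 17/2 × (20 + 196)
S_17 = 17/2 × 216 = 1836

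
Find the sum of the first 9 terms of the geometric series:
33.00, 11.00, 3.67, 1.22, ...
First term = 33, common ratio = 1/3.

Sₙ = a(1 - rⁿ) / (1 - r)
S_9 = 33(1 - (1/3)^9) / (1 - (1/3))
S_9 = 33(1 - (1/19683)) / (2/3)
S_9 = 108251/2187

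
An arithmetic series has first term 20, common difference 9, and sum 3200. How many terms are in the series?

Using S = n/2 × [2a + (n-1)d]
3200 = n/2 × [2(20) + (n-1)(9)]
3200 = n/2 × [40 + 9n - 9]
6400 = n × [31 + 9n]
9n² + (31)n - 6400 = 0
Discriminant: Δ = (31)² - 4(9)(-6400) = 961 + 230400 = 231361
√Δ = 481
n = [-(31) + √Δ] / (2·9) = (-31 + 481) / 18 = 450 / 18 = 25
(The negative root is discarded since n must be a positive integer.)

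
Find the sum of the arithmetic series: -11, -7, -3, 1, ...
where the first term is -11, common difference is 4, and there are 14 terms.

Sₙ = n/2 × (first + last)
Last term = a + (n-1)d = -11 + (14-1)×4 = 41
S_14 = 14/2 × (-11 + 41)
S_14 = 14/2 × 30 = 210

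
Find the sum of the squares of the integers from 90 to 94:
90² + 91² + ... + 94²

Use ∑_{k=1}^{n} k² = n(n+1)(2n+1)/6, then subtract the first 89 terms.
∑_{k=1}^{94} k² = 94×95×189/6 = 281295
∑_{k=1}^{89} k² = 89×90×179/6 = 238965
∑_{k=90}^{94} k² = 281295 - 238965 = 42330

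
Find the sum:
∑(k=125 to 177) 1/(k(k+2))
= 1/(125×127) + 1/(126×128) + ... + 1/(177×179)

Partial fractions: 1/(k(k+2)) = (1/2)[1/k - 1/(k+2)]
Telescoping leaves the first two and last two terms:
= (1/2)[1/125 + 1/126 - 1/178 - 1/179]
= 593653/250913250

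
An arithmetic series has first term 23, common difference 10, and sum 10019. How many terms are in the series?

Using S = n/2 × [2a + (n-1)d]
10019 = n/2 × [2(23) + (n-1)(10)]
10019 = n/2 × [46 + 10n - 10]
20038 = n × [36 + 10n]
10n² + (36)n - 20038 = 0
Discriminant: Δ = (36)² - 4(10)(-20038) = 1296 + 801520 = 802816
√Δ = 896
n = [-(36) + √Δ] / (2·10) = (-36 + 896) / 20 = 860 / 20 = 43
(The negative root is discarded since n must be a positive integer.)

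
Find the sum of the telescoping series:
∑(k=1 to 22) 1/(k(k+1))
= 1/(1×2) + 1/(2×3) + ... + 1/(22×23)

Partial fractions: 1/(k(k+1)) = 1/k - 1/(k+1)
The series telescopes:
= (1/1 - 1/2) + (1/2 - 1/3) + ... + (1/22 - 1/23)
= 1/1 - 1/23
= 22/23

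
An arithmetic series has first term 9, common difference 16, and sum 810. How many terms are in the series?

Using S = n/2 × [2a + (n-1)d]
810 = n/2 × [2(9) + (n-1)(16)]
810 = n/2 × [18 + 16n - 16]
1620 = n × [2 + 16n]
16n² + (2)n - 1620 = 0
Discriminant: Δ = (2)² - 4(16)(-1620) = 4 + 103680 = 103684
√Δ = 322
n = [-(2) + √Δ] / (2·16) = (-2 + 322) / 32 = 320 / 32 = 10
(The negative root is discarded since n must be a positive integer.)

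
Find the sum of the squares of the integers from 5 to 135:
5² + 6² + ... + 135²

Use ∑_{k=1}^{n} k² = n(n+1)(2n+1)/6, then subtract the first 4 terms.
∑_{k=1}^{135} k² = 135×136×271/6 = 829260
∑_{k=1}^{4} k² = 4×5×9/6 = 30
∑_{k=5}^{135} k² = 829260 - 30 = 829230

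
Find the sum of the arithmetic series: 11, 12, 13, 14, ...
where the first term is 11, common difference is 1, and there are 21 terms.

Sₙ = n/2 × (first + last)
Last term = a + (n-1)d = 11 + (21-1)×1 = 31
S_21 = 21/2 × (11 + 31)
S_21 = 21/2 × 42 = 441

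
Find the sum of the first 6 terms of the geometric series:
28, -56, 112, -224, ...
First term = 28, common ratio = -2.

Sₙ = a(1 - rⁿ) / (1 - r)
S_6 = 28(1 - (-2)^6) / (1 - (-2))
S_6 = 28(1 - 64) / (3)
S_6 = -588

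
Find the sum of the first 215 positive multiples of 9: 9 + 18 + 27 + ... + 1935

Factor out 9: = 9(1 + 2 + ... + 215) = 9 × n(n+1)/2
= 9 × 215×216/2
= 9 × 23220
= 208980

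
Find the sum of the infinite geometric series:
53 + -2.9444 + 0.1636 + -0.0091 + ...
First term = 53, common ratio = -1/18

For |r| < 1, S = a / (1 - r)
S = 53 / (1 - (-1/18))
S = 53 / (19/18)
S = 954/19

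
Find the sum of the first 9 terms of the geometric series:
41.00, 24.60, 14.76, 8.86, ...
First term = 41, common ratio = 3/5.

Sₙ = a(1 - rⁿ) / (1 - r)
S_9 = 41(1 - (3/5)^9) / (1 - (3/5))
S_9 = 41(1 - (19683/1953125)) / (2/5)
S_9 = 39635561/390625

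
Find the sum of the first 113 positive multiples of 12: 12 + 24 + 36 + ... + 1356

Factor out 12: = 12(1 + 2 + ... + 113) = 12 × n(n+1)/2
= 12 × 113×114/2
= 12 × 6441
= 77292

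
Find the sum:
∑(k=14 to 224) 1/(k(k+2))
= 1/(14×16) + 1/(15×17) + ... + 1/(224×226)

Partial fractions: 1/(k(k+2)) = (1/2)[1/k - 1/(k+2)]
Telescoping leaves the first two and last two terms:
= (1/2)[1/14 + 1/15 - 1/225 - 1/226]
= 22999/355950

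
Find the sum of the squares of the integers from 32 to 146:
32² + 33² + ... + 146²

Use ∑_{k=1}^{n} k² = n(n+1)(2n+1)/6, then subtract the first 31 terms.
∑_{k=1}^{146} k² = 146×147×293/6 = 1048061
∑_{k=1}^{31} k² = 31×32×63/6 = 10416
∑_{k=32}^{146} k² = 1048061 - 10416 = 1037645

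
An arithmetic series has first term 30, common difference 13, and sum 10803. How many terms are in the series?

Using S = n/2 × [2a + (n-1)d]
10803 = n/2 × [2(30) + (n-1)(13)]
10803 = n/2 × [60 + 13n - 13]
21606 = n × [47 + 13n]
13n² + (47)n - 21606 = 0
Discriminant: Δ = (47)² - 4(13)(-21606) = 2209 + 1123512 = 1125721
√Δ = 1061
n = [-(47) + √Δ] / (2·13) = (-47 + 1061) / 26 = 1014 / 26 = 39
(The negative root is discarded since n must be a positive integer.)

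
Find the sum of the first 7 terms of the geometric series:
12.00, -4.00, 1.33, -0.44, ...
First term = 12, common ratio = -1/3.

Sₙ = a(1 - rⁿ) / (1 - r)
S_7 = 12(1 - (-1/3)^7) / (1 - (-1/3))
S_7 = 12(1 - (-1/2187)) / (4/3)
S_7 = 2188/243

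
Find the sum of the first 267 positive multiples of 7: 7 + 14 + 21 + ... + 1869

Factor out 7: = 7(1 + 2 + ... + 267) = 7 × n(n+1)/2
= 7 × 267×268/2
= 7 × 35778
= 250446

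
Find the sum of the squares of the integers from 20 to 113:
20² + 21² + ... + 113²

Use ∑_{k=1}^{n} k² = n(n+1)(2n+1)/6, then subtract the first 19 terms.
∑_{k=1}^{113} k² = 113×114×227/6 = 487369
∑_{k=1}^{19} k² = 19×20×39/6 = 2470
∑_{k=20}^{113} k² = 487369 - 2470 = 484899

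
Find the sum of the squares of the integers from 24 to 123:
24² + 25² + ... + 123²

Use ∑_{k=1}^{n} k² = n(n+1)(2n+1)/6, then subtract the first 23 terms.
∑_{k=1}^{123} k² = 123×124×247/6 = 627874
∑_{k=1}^{23} k² = 23×24×47/6 = 4324
∑_{k=24}^{123} k² = 627874 - 4324 = 623550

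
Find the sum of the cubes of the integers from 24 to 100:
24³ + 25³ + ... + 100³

Use ∑_{k=1}^{n} k³ = [n(n+1)/2]², then subtract the first 23 terms.
∑_{k=1}^{100} k³ = [100×101/2]² = 5050² = 25502500
∑_{k=1}^{23} k³ = [23×24/2]² = 276² = 76176
∑_{k=24}^{100} k³ = 25502500 - 76176 = 25426324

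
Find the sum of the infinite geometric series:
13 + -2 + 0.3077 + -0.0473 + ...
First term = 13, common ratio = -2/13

For |r| < 1, S = a / (1 - r)
S = 13 / (1 - (-2/13))
S = 13 / (15/13)
S = 169/15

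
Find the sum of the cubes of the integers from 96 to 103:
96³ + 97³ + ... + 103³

Use ∑_{k=1}^{n} k³ = [n(n+1)/2]², then subtract the first 95 terms.
∑_{k=1}^{103} k³ = [103×104/2]² = 5356² = 28686736
∑_{k=1}^{95} k³ = [95×96/2]² = 4560² = 20793600
∑_{k=96}^{103} k³ = 28686736 - 20793600 = 7893136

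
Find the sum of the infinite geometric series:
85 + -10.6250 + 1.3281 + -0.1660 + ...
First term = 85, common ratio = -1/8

For |r| < 1, S = a / (1 - r)
S = 85 / (1 - (-1/8))
S = 85 / (9/8)
S = 680/9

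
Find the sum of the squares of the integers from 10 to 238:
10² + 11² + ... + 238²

Use ∑_{k=1}^{n} k² = n(n+1)(2n+1)/6, then subtract the first 9 terms.
∑_{k=1}^{238} k² = 238×239×477/6 = 4522119
∑_{k=1}^{9} k² = 9×10×19/6 = 285
∑_{k=10}^{238} k² = 4522119 - 285 = 4521834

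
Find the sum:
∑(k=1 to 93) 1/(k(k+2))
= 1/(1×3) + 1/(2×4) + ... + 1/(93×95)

Partial fractions: 1/(k(k+2)) = (1/2)[1/k - 1/(k+2)]
Telescoping leaves the first two and last two terms:
= (1/2)[1/1 + 1/2 - 1/94 - 1/95]
= 6603/8930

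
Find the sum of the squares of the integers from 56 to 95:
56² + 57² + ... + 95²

Use ∑_{k=1}^{n} k² = n(n+1)(2n+1)/6, then subtract the first 55 terms.
∑_{k=1}^{95} k² = 95×96×191/6 = 290320
∑_{k=1}^{55} k² = 55×56×111/6 = 56980
∑_{k=56}^{95} k² = 290320 - 56980 = 233340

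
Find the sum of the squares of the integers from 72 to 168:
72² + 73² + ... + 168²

Use ∑_{k=1}^{n} k² = n(n+1)(2n+1)/6, then subtract the first 71 terms.
∑_{k=1}^{168} k² = 168×169×337/6 = 1594684
∑_{k=1}^{71} k² = 71×72×143/6 = 121836
∑_{k=72}^{168} k² = 1594684 - 121836 = 1472848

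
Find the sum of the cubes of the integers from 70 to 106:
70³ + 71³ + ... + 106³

Use ∑_{k=1}^{n} k³ = [n(n+1)/2]², then subtract the first 69 terms.
∑_{k=1}^{106} k³ = [106×107/2]² = 5671² = 32160241
∑_{k=1}^{69} k³ = [69×70/2]² = 2415² = 5832225
∑_{k=70}^{106} k³ = 32160241 - 5832225 = 26328016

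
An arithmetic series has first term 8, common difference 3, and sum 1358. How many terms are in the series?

Using S = n/2 × [2a + (n-1)d]
1358 = n/2 × [2(8) + (n-1)(3)]
1358 = n/2 × [16 + 3n - 3]
2716 = n × [13 + 3n]
3n² + (13)n - 2716 = 0
Discriminant: Δ = (13)² - 4(3)(-2716) = 169 + 32592 = 32761
√Δ = 181
n = [-(13) + √Δ] / (2·3) = (-13 + 181) / 6 = 168 / 6 = 28
(The negative root is discarded since n must be a positive integer.)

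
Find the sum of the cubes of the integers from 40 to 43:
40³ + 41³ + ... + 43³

Use ∑_{k=1}^{n} k³ = [n(n+1)/2]², then subtract the first 39 terms.
∑_{k=1}^{43} k³ = [43×44/2]² = 946² = 894916
∑_{k=1}^{39} k³ = [39×40/2]² = 780² = 608400
∑_{k=40}^{43} k³ = 894916 - 608400 = 286516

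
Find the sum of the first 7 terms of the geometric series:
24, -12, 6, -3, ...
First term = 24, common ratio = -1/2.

Sₙ = a(1 - rⁿ) / (1 - r)
S_7 = 24(1 - (-1/2)^7) / (1 - (-1/2))
S_7 = 24(1 - (-1/128)) / (3/2)
S_7 = 129/8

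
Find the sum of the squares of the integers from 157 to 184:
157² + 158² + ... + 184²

Use ∑_{k=1}^{n} k² = n(n+1)(2n+1)/6, then subtract the first 156 terms.
∑_{k=1}^{184} k² = 184×185×369/6 = 2093460
∑_{k=1}^{156} k² = 156×157×313/6 = 1277666
∑_{k=157}^{184} k² = 2093460 - 1277666 = 815794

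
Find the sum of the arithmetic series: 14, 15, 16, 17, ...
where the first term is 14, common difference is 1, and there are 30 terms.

Sₙ = n/2 × (first + last)
Last term = a + (n-1)d = 14 + (30-1)×1 = 43
S_30 = 30/2 × (14 + 43)
S_30 = 30/2 × 57 = 855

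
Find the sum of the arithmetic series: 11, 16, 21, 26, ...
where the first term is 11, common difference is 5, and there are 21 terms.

Sₙ = n/2 × (first + last)
Last term = a + (n-1)d = 11 + (21-1)×5 = 111
S_21 = 21/2 × (11 + 111)
S_21 = 21/2 × 122 = 1281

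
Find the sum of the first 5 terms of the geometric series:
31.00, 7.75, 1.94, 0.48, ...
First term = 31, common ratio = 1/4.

Sₙ = a(1 - rⁿ) / (1 - r)
S_5 = 31(1 - (1/4)^5) / (1 - (1/4))
S_5 = 31(1 - (1/1024)) / (3/4)
S_5 = 10571/256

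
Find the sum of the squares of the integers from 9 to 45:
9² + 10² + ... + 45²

Use ∑_{k=1}^{n} k² = n(n+1)(2n+1)/6, then subtract the first 8 terms.
∑_{k=1}^{45} k² = 45×46×91/6 = 31395
∑_{k=1}^{8} k² = 8×9×17/6 = 204
∑_{k=9}^{45} k² = 31395 - 204 = 31191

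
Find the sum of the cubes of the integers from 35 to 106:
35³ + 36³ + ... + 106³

Use ∑_{k=1}^{n} k³ = [n(n+1)/2]², then subtract the first 34 terms.
∑_{k=1}^{106} k³ = [106×107/2]² = 5671² = 32160241
∑_{k=1}^{34} k³ = [34×35/2]² = 595² = 354025
∑_{k=35}^{106} k³ = 32160241 - 354025 = 31806216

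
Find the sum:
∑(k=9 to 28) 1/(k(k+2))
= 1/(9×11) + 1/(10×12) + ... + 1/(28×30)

Partial fractions: 1/(k(k+2)) = (1/2)[1/k - 1/(k+2)]
Telescoping leaves the first two and last two terms:
= (1/2)[1/9 + 1/10 - 1/29 - 1/30]
= 187/2610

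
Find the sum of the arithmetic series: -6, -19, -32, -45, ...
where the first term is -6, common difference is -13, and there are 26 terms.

Sₙ = n/2 × (first + last)
Last term = a + (n-1)d = -6 + (26-1)×(-13) = -331
S_26 = 26/2 × (-6 + (-331))
S_26 = 26/2 × (-337) = -4381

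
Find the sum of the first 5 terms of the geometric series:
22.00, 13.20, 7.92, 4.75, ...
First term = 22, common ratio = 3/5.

Sₙ = a(1 - rⁿ) / (1 - r)
S_5 = 22(1 - (3/5)^5) / (1 - (3/5))
S_5 = 22(1 - (243/3125)) / (2/5)
S_5 = 31702/625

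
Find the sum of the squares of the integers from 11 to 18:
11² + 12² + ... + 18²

Use ∑_{k=1}^{n} k² = n(n+1)(2n+1)/6, then subtract the first 10 terms.
∑_{k=1}^{18} k² = 18×19×37/6 = 2109
∑_{k=1}^{10} k² = 10×11×21/6 = 385
∑_{k=11}^{18} k² = 2109 - 385 = 1724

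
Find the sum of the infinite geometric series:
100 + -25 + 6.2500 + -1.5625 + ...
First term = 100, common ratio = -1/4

For |r| < 1, S = a / (1 - r)
S = 100 / (1 - (-1/4))
S = 100 / (5/4)
S = 80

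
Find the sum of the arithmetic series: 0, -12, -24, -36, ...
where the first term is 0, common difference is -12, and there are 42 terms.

Sₙ = n/2 × (first + last)
Last term = a + (n-1)d = 0 + (42-1)×(-12) = -492
S_42 = 42/2 × (0 + (-492))
S_42 = 42/2 × (-492) = -10332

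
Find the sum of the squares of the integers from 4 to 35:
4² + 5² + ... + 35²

Use ∑_{k=1}^{n} k² = n(n+1)(2n+1)/6, then subtract the first 3 terms.
∑_{k=1}^{35} k² = 35×36×71/6 = 14910
∑_{k=1}^{3} k² = 3×4×7/6 = 14
∑_{k=4}^{35} k² = 14910 - 14 = 14896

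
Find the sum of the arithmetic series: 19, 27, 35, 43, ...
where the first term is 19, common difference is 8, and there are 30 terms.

Sₙ = n/2 × (first + last)
Last term = a + (n-1)d = 19 + (30-1)×8 = 251
S_30 = 30/2 × (19 + 251)
S_30 = 30/2 × 270 = 4050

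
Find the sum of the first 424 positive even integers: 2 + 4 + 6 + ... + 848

Sum of first n even numbers = n(n+1)
= 424×425
= 180200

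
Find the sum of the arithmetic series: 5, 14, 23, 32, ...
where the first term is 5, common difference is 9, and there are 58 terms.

Sₙ = n/2 × (first + last)
Last term = a + (n-1)d = 5 + (58-1)×9 = 518
S_58 = 58/2 × (5 + 518)
S_58 = 58/2 × 523 = 15167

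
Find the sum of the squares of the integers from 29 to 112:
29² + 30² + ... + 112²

Use ∑_{k=1}^{n} k² = n(n+1)(2n+1)/6, then subtract the first 28 terms.
∑_{k=1}^{112} k² = 112×113×225/6 = 474600
∑_{k=1}^{28} k² = 28×29×57/6 = 7714
∑_{k=29}^{112} k² = 474600 - 7714 = 466886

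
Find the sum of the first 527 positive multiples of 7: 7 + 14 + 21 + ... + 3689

Factor out 7: = 7(1 + 2 + ... + 527) = 7 × n(n+1)/2
= 7 × 527×528/2
= 7 × 139128
= 973896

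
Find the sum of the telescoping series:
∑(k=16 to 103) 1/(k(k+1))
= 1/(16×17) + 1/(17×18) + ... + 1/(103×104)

Partial fractions: 1/(k(k+1)) = 1/k - 1/(k+1)
The series telescopes:
= (1/16 - 1/17) + (1/17 - 1/18) + ... + (1/103 - 1/104)
= 1/16 - 1/104
= 11/208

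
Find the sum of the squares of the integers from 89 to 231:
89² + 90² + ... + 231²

Use ∑_{k=1}^{n} k² = n(n+1)(2n+1)/6, then subtract the first 88 terms.
∑_{k=1}^{231} k² = 231×232×463/6 = 4135516
∑_{k=1}^{88} k² = 88×89×177/6 = 231044
∑_{k=89}^{231} k² = 4135516 - 231044 = 3904472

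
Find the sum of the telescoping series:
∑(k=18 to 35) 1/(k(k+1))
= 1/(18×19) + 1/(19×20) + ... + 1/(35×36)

Partial fractions: 1/(k(k+1)) = 1/k - 1/(k+1)
The series telescopes:
= (1/18 - 1/19) + (1/19 - 1/20) + ... + (1/35 - 1/36)
= 1/18 - 1/36
= 1/36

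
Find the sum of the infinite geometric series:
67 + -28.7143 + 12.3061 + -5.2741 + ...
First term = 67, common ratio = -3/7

For |r| < 1, S = a / (1 - r)
S = 67 / (1 - (-3/7))
S = 67 / (10/7)
S = 469/10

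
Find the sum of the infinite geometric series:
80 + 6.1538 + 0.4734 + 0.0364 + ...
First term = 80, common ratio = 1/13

For |r| < 1, S = a / (1 - r)
S = 80 / (1 - (1/13))
S = 80 / (12/13)
S = 260/3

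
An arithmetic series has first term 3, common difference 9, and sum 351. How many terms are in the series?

Using S = n/2 × [2a + (n-1)d]
351 = n/2 × [2(3) + (n-1)(9)]
351 = n/2 × [6 + 9n - 9]
702 = n × [-3 + 9n]
9n² + (-3)n - 702 = 0
Discriminant: Δ = (-3)² - 4(9)(-702) = 9 + 25272 = 25281
√Δ = 159
n = [-(-3) + √Δ] / (2·9) = (3 + 159) / 18 = 162 / 18 = 9
(The negative root is discarded since n must be a positive integer.)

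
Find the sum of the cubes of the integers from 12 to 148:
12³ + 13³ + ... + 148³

Use ∑_{k=1}^{n} k³ = [n(n+1)/2]², then subtract the first 11 terms.
∑_{k=1}^{148} k³ = [148×149/2]² = 11026² = 121572676
∑_{k=1}^{11} k³ = [11×12/2]² = 66² = 4356
∑_{k=12}^{148} k³ = 121572676 - 4356 = 121568320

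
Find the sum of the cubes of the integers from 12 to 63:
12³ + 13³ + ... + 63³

Use ∑_{k=1}^{n} k³ = [n(n+1)/2]², then subtract the first 11 terms.
∑_{k=1}^{63} k³ = [63×64/2]² = 2016² = 4064256
∑_{k=1}^{11} k³ = [11×12/2]² = 66² = 4356
∑_{k=12}^{63} k³ = 4064256 - 4356 = 4059900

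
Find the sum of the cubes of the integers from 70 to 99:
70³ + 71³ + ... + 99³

Use ∑_{k=1}^{n} k³ = [n(n+1)/2]², then subtract the first 69 terms.
∑_{k=1}^{99} k³ = [99×100/2]² = 4950² = 24502500
∑_{k=1}^{69} k³ = [69×70/2]² = 2415² = 5832225
∑_{k=70}^{99} k³ = 24502500 - 5832225 = 18670275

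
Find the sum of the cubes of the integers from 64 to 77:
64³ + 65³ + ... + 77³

Use ∑_{k=1}^{n} k³ = [n(n+1)/2]², then subtract the first 63 terms.
∑_{k=1}^{77} k³ = [77×78/2]² = 3003² = 9018009
∑_{k=1}^{63} k³ = [63×64/2]² = 2016² = 4064256
∑_{k=64}^{77} k³ = 9018009 - 4064256 = 4953753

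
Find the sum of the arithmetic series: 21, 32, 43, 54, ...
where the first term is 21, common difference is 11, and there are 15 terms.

Sₙ = n/2 × (first + last)
Last term = a + (n-1)d = 21 + (15-1)×11 = 175
S_15 = 15/2 × (21 + 175)
S_15 = 15/2 × 196 = 1470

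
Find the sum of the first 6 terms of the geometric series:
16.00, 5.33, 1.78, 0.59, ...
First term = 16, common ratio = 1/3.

Sₙ = a(1 - rⁿ) / (1 - r)
S_6 = 16(1 - (1/3)^6) / (1 - (1/3))
S_6 = 16(1 - (1/729)) / (2/3)
S_6 = 5824/243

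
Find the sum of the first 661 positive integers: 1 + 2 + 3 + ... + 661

Formula: ∑k = n(n+1)/2
= 661×662/2
= 437582/2
= 218791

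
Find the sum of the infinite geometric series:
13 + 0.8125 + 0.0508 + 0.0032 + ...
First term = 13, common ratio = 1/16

For |r| < 1, S = a / (1 - r)
S = 13 / (1 - (1/16))
S = 13 / (15/16)
S = 208/15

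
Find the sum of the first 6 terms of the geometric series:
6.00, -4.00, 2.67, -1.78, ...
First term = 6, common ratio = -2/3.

Sₙ = a(1 - rⁿ) / (1 - r)
S_6 = 6(1 - (-2/3)^6) / (1 - (-2/3))
S_6 = 6(1 - (64/729)) / (5/3)
S_6 = 266/81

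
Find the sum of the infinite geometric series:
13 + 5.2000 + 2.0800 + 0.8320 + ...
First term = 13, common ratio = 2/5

For |r| < 1, S = a / (1 - r)
S = 13 / (1 - (2/5))
S = 13 / (3/5)
S = 65/3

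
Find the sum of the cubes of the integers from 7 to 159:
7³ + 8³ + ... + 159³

Use ∑_{k=1}^{n} k³ = [n(n+1)/2]², then subtract the first 6 terms.
∑_{k=1}^{159} k³ = [159×160/2]² = 12720² = 161798400
∑_{k=1}^{6} k³ = [6×7/2]² = 21² = 441
∑_{k=7}^{159} k³ = 161798400 - 441 = 161797959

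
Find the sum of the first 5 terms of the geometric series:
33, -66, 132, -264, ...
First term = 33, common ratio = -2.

Sₙ = a(1 - rⁿ) / (1 - r)
S_5 = 33(1 - (-2)^5) / (1 - (-2))
S_5 = 33(1 - (-32)) / (3)
S_5 = 363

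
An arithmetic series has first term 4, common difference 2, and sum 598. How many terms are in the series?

Using S = n/2 × [2a + (n-1)d]
598 = n/2 × [2(4) + (n-1)(2)]
598 = n/2 × [8 + 2n - 2]
1196 = n × [6 + 2n]
2n² + (6)n - 1196 = 0
Discriminant: Δ = (6)² - 4(2)(-1196) = 36 + 9568 = 9604
√Δ = 98
n = [-(6) + √Δ] / (2·2) = (-6 + 98) / 4 = 92 / 4 = 23
(The negative root is discarded since n must be a positive integer.)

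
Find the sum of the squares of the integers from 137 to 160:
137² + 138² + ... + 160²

Use ∑_{k=1}^{n} k² = n(n+1)(2n+1)/6, then subtract the first 136 terms.
∑_{k=1}^{160} k² = 160×161×321/6 = 1378160
∑_{k=1}^{136} k² = 136×137×273/6 = 847756
∑_{k=137}^{160} k² = 1378160 - 847756 = 530404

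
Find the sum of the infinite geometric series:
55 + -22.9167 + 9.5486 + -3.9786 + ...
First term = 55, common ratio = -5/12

For |r| < 1, S = a / (1 - r)
S = 55 / (1 - (-5/12))
S = 55 / (17/12)
S = 660/17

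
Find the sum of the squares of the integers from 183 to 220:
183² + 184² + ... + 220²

Use ∑_{k=1}^{n} k² = n(n+1)(2n+1)/6, then subtract the first 182 terms.
∑_{k=1}^{220} k² = 220×221×441/6 = 3573570
∑_{k=1}^{182} k² = 182×183×365/6 = 2026115
∑_{k=183}^{220} k² = 3573570 - 2026115 = 1547455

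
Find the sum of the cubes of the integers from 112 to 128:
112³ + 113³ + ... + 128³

Use ∑_{k=1}^{n} k³ = [n(n+1)/2]², then subtract the first 111 terms.
∑_{k=1}^{128} k³ = [128×129/2]² = 8256² = 68161536
∑_{k=1}^{111} k³ = [111×112/2]² = 6216² = 38638656
∑_{k=112}^{128} k³ = 68161536 - 38638656 = 29522880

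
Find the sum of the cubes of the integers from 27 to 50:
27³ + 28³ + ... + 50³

Use ∑_{k=1}^{n} k³ = [n(n+1)/2]², then subtract the first 26 terms.
∑_{k=1}^{50} k³ = [50×51/2]² = 1275² = 1625625
∑_{k=1}^{26} k³ = [26×27/2]² = 351² = 123201
∑_{k=27}^{50} k³ = 1625625 - 123201 = 1502424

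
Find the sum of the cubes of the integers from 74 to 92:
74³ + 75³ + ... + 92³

Use ∑_{k=1}^{n} k³ = [n(n+1)/2]², then subtract the first 73 terms.
∑_{k=1}^{92} k³ = [92×93/2]² = 4278² = 18301284
∑_{k=1}^{73} k³ = [73×74/2]² = 2701² = 7295401
∑_{k=74}^{92} k³ = 18301284 - 7295401 = 11005883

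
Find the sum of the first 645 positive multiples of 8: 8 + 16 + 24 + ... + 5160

Factor out 8: = 8(1 + 2 + ... + 645) = 8 × n(n+1)/2
= 8 × 645×646/2
= 8 × 208335
= 1666680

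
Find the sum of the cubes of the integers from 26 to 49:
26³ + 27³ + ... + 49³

Use ∑_{k=1}^{n} k³ = [n(n+1)/2]², then subtract the first 25 terms.
∑_{k=1}^{49} k³ = [49×50/2]² = 1225² = 1500625
∑_{k=1}^{25} k³ = [25×26/2]² = 325² = 105625
∑_{k=26}^{49} k³ = 1500625 - 105625 = 1395000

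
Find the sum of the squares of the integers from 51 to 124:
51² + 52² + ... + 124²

Use ∑_{k=1}^{n} k² = n(n+1)(2n+1)/6, then subtract the first 50 terms.
∑_{k=1}^{124} k² = 124×125×249/6 = 643250
∑_{k=1}^{50} k² = 50×51×101/6 = 42925
∑_{k=51}^{124} k² = 643250 - 42925 = 600325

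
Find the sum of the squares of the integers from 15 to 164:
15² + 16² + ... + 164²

Use ∑_{k=1}^{n} k² = n(n+1)(2n+1)/6, then subtract the first 14 terms.
∑_{k=1}^{164} k² = 164×165×329/6 = 1483790
∑_{k=1}^{14} k² = 14×15×29/6 = 1015
∑_{k=15}^{164} k² = 1483790 - 1015 = 1482775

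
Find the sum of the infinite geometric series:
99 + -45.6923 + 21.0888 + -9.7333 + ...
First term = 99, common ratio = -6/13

For |r| < 1, S = a / (1 - r)
S = 99 / (1 - (-6/13))
S = 99 / (19/13)
S = 1287/19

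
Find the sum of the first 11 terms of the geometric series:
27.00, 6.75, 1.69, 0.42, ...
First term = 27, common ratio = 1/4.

Sₙ = a(1 - rⁿ) / (1 - r)
S_11 = 27(1 - (1/4)^11) / (1 - (1/4))
S_11 = 27(1 - (1/4194304)) / (3/4)
S_11 = 37748727/1048576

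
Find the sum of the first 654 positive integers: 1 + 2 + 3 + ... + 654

Formula: ∑k = n(n+1)/2
= 654×655/2
= 428370/2
= 214185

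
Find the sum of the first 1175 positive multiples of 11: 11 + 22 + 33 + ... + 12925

Factor out 11: = 11(1 + 2 + ... + 1175) = 11 × n(n+1)/2
= 11 × 1175×1176/2
= 11 × 690900
= 7599900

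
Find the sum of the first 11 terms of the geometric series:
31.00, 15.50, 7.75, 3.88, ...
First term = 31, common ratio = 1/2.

Sₙ = a(1 - rⁿ) / (1 - r)
S_11 = 31(1 - (1/2)^11) / (1 - (1/2))
S_11 = 31(1 - (1/2048)) / (1/2)
S_11 = 63457/1024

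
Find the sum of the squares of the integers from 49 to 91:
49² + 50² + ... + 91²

Use ∑_{k=1}^{n} k² = n(n+1)(2n+1)/6, then subtract the first 48 terms.
∑_{k=1}^{91} k² = 91×92×183/6 = 255346
∑_{k=1}^{48} k² = 48×49×97/6 = 38024
∑_{k=49}^{91} k² = 255346 - 38024 = 217322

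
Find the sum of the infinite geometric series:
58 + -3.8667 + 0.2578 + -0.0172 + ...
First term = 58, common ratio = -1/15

For |r| < 1, S = a / (1 - r)
S = 58 / (1 - (-1/15))
S = 58 / (16/15)
S = 435/8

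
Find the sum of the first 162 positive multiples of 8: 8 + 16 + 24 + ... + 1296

Factor out 8: = 8(1 + 2 + ... + 162) = 8 × n(n+1)/2
= 8 × 162×163/2
= 8 × 13203
= 105624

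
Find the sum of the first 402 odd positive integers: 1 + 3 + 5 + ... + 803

Sum of first n odd numbers = n²
= 402²
= 161604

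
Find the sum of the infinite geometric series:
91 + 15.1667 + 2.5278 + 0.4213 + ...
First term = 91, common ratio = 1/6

For |r| < 1, S = a / (1 - r)
S = 91 / (1 - (1/6))
S = 91 / (5/6)
S = 546/5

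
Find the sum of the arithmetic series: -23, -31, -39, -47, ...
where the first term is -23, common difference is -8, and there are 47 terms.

Sₙ = n/2 × (first + last)
Last term = a + (n-1)d = -23 + (47-1)×(-8) = -391
S_47 = 47/2 × (-23 + (-391))
S_47 = 47/2 × (-414) = -9729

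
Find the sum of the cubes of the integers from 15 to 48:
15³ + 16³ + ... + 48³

Use ∑_{k=1}^{n} k³ = [n(n+1)/2]², then subtract the first 14 terms.
∑_{k=1}^{48} k³ = [48×49/2]² = 1176² = 1382976
∑_{k=1}^{14} k³ = [14×15/2]² = 105² = 11025
∑_{k=15}^{48} k³ = 1382976 - 11025 = 1371951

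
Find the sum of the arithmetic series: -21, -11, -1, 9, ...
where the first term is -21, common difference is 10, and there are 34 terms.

Sₙ = n/2 × (first + last)
Last term = a + (n-1)d = -21 + (34-1)×10 = 309
S_34 = 34/2 × (-21 + 309)
S_34 = 34/2 × 288 = 4896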